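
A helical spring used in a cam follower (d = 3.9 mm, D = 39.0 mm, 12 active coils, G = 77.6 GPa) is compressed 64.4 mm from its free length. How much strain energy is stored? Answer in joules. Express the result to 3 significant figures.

k = Gd⁴/(8D³N_a) = (77.6×10³)(3.9⁴)/(8·39.0³·12) = 3.1525 N/mm
U = ½kδ² = 0.5 × 3.1525 × 64.4² = 6537.3 N·mm = 6.5373 J

6.54 J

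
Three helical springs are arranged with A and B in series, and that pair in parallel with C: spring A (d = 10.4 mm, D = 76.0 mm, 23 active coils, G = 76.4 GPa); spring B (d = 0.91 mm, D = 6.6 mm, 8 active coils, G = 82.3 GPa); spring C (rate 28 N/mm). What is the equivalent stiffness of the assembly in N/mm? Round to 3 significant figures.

k_A = Gd⁴/(8D³N_a) = (76.4×10³)(10.4⁴)/(8·76.0³·23) = 11.065 N/mm
k_B = Gd⁴/(8D³N_a) = (82.3×10³)(0.91⁴)/(8·6.6³·8) = 3.0673 N/mm
Springs A,B series: k_AB = 1/(1/11.065+1/3.0673) = 2.4016 N/mm; parallel with C: k_eq = 2.4016+28 = 30.402 N/mm

30.4 N/mm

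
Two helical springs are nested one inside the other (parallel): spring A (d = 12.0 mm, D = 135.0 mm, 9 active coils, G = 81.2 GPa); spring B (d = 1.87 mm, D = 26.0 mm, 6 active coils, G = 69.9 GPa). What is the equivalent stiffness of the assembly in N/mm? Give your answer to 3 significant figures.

k_A = Gd⁴/(8D³N_a) = (81.2×10³)(12.0⁴)/(8·135.0³·9) = 9.5049 N/mm
k_B = Gd⁴/(8D³N_a) = (69.9×10³)(1.87⁴)/(8·26.0³·6) = 1.0132 N/mm
Parallel: k_eq = 9.5049 + 1.0132 = 10.518 N/mm

10.5 N/mm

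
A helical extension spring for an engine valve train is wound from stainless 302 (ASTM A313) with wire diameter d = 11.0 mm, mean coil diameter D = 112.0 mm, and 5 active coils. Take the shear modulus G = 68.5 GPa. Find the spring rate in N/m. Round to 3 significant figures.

k = Gd⁴/(8D³N_a) = (68.5×10³ × 11.0⁴) / (8 × 112.0³ × 5)
  = 1.00291e+09 / 5.61971e+07 = 17.846 N/mm = 17846 N/m

17800 N/m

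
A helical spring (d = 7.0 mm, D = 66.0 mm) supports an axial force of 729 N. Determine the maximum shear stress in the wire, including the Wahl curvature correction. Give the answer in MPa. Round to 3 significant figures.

Spring index C = D/d = 66.0/7.0 = 9.4286
K_W = (4C−1)/(4C−4) + 0.615/C = 36.714/33.714 + 0.0652 = 1.1542
τ₀ = 8FD/(πd³) = 8·729·66.0/(π·7.0³) = 384912/1077.6 = 357.2 MPa
τ_max = K·τ₀ = 1.1542 × 357.2 = 412.29 MPa

412 MPa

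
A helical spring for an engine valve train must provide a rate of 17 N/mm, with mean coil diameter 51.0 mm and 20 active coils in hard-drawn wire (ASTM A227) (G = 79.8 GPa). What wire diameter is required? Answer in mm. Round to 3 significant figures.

d = (8D³N_a·k / G)^(1/4) = (8·51.0³·20·17 / (79.8×10³))^0.25
  = (4521.4)^0.25 = 8.2001 mm

8.20 mm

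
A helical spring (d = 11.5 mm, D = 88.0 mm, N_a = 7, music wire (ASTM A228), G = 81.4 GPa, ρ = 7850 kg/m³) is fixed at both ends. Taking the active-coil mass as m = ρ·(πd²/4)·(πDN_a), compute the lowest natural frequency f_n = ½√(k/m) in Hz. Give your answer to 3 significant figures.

k = Gd⁴/(8D³N_a) = (81.4×10³)(11.5⁴)/(8·88.0³·7) = 37.306 N/mm = 37306 N/m
Wire length L = πDN_a = π·88.0·7 = 1935.2 mm
m = ρ·(πd²/4)·L = 7850 × 103.87×10⁻⁶ m² × 1.9352 m = 1.5779 kg
f_n = ½√(k/m) = 0.5·√(37306/1.5779) = 0.5·√(23643) = 76.881 Hz

76.9 Hz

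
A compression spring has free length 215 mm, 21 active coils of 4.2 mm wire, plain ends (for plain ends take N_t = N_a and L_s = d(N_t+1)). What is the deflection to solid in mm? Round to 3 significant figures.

123 mm

N_t = 21; L_s = 4.2·22 = 92.4 mm
δ_solid = L₀ − L_s = 215 − 92.4 = 122.6 mm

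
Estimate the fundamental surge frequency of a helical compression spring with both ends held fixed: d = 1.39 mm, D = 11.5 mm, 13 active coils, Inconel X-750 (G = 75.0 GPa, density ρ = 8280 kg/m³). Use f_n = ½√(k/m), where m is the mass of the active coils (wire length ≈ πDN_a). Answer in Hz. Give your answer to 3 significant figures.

k = Gd⁴/(8D³N_a) = (75.0×10³)(1.39⁴)/(8·11.5³·13) = 1.7701 N/mm = 1770.1 N/m
Wire length L = πDN_a = π·11.5·13 = 469.67 mm
m = ρ·(πd²/4)·L = 8280 × 1.5175×10⁻⁶ m² × 0.46967 m = 0.0059012 kg
f_n = ½√(k/m) = 0.5·√(1770.1/0.0059012) = 0.5·√(2.9995e+05) = 273.84 Hz

274 Hz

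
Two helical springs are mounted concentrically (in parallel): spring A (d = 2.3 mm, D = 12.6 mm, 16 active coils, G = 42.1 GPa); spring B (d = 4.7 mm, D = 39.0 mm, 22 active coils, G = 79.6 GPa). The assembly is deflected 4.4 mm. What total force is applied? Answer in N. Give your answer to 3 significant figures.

36.6 N

k_A = Gd⁴/(8D³N_a) = (42.1×10³)(2.3⁴)/(8·12.6³·16) = 4.6012 N/mm
k_B = Gd⁴/(8D³N_a) = (79.6×10³)(4.7⁴)/(8·39.0³·22) = 3.7205 N/mm
Parallel: k_eq = 4.6012 + 3.7205 = 8.3217 N/mm
F = k_eq·δ = 8.3217·4.4 = 36.615 N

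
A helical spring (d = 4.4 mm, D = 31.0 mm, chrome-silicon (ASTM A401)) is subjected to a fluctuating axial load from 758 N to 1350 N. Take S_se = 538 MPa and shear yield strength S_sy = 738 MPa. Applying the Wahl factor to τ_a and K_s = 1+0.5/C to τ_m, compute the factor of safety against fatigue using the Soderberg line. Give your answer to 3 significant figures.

0.491

C = D/d = 31.0/4.4 = 7.0455; K_W = (4C−1)/(4C−4)+0.615/C = 1.2114; K_s = 1+0.5/C = 1.0710
F_a = (F_max−F_min)/2 = 296 N; F_m = (F_max+F_min)/2 = 1054 N
τ_a = K_W·8F_aD/(πd³) = 1.2114 × 274.31 = 332.28 MPa
τ_m = K_s·8F_mD/(πd³) = 1.0710 × 976.75 = 1046.1 MPa
Soderberg: 1/n_f = τ_a/S_se + τ_m/S_sy = 332.28/538 + 1046.1/738 = 0.61762 + 1.41744 = 2.0351
n_f = 1/2.0351 = 0.4914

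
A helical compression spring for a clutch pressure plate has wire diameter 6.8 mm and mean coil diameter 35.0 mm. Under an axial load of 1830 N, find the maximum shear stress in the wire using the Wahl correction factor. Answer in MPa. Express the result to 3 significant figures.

Spring index C = D/d = 35.0/6.8 = 5.1471
K_W = (4C−1)/(4C−4) + 0.615/C = 19.588/16.588 + 0.1195 = 1.3003
τ₀ = 8FD/(πd³) = 8·1830·35.0/(π·6.8³) = 512400/987.82 = 518.72 MPa
τ_max = K·τ₀ = 1.3003 × 518.72 = 674.51 MPa

675 MPa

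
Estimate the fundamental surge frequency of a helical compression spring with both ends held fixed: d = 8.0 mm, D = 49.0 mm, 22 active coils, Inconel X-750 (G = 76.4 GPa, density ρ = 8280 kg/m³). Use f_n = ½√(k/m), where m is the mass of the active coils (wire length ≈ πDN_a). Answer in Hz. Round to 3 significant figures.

k = Gd⁴/(8D³N_a) = (76.4×10³)(8.0⁴)/(8·49.0³·22) = 15.113 N/mm = 15113 N/m
Wire length L = πDN_a = π·49.0·22 = 3386.6 mm
m = ρ·(πd²/4)·L = 8280 × 50.265×10⁻⁶ m² × 3.3866 m = 1.4095 kg
f_n = ½√(k/m) = 0.5·√(15113/1.4095) = 0.5·√(10722) = 51.774 Hz

51.8 Hz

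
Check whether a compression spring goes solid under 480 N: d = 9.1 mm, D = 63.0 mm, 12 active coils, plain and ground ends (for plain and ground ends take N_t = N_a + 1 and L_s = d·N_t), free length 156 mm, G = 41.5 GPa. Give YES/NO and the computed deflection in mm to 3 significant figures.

k = Gd⁴/(8D³N_a) = (41.5×10³)(9.1⁴)/(8·63.0³·12) = 11.856 N/mm
N_t = 13; L_s = 9.1·13 = 118.3 mm; δ_solid = L₀ − L_s = 156 − 118.3 = 37.7 mm
δ = F/k = 480/11.856 = 40.487 mm
δ ≥ δ_solid → spring goes solid

YES, δ = 40.5 mm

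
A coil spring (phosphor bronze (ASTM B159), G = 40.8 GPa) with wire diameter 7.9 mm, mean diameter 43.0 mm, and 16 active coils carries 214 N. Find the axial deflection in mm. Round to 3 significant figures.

13.7 mm

k = Gd⁴/(8D³N_a) = (40.8×10³)(7.9⁴)/(8·43.0³·16) = 15.615 N/mm
δ = F/k = 214 / 15.615 = 13.704 mm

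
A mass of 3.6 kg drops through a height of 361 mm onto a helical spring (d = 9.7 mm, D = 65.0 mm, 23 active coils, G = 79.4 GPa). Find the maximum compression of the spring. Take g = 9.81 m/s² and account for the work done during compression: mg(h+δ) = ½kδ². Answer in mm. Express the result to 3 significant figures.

45.4 mm

k = Gd⁴/(8D³N_a) = (79.4×10³)(9.7⁴)/(8·65.0³·23) = 13.911 N/mm
W = mg = 3.6 × 9.81 = 35.316 N
½kδ² − Wδ − Wh = 0 → δ = (W + √(W² + 2kWh))/k
δ = (35.316 + √(1247.2 + 354698))/13.911 = (35.316 + 596.61)/13.911 = 45.427 mm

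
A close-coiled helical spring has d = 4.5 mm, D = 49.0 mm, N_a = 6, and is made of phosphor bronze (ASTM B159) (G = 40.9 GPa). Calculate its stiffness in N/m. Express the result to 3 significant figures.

2970 N/m

k = Gd⁴/(8D³N_a) = (40.9×10³ × 4.5⁴) / (8 × 49.0³ × 6)
  = 1.67716e+07 / 5.64715e+06 = 2.9699 N/mm = 2969.9 N/m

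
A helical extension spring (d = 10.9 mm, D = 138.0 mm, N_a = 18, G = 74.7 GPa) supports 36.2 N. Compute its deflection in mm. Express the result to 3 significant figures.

13.0 mm

k = Gd⁴/(8D³N_a) = (74.7×10³)(10.9⁴)/(8·138.0³·18) = 2.7863 N/mm
δ = F/k = 36.2 / 2.7863 = 12.992 mm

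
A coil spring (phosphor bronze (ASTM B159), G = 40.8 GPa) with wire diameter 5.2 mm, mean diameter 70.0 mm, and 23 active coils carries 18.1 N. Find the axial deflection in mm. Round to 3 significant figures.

38.3 mm

k = Gd⁴/(8D³N_a) = (40.8×10³)(5.2⁴)/(8·70.0³·23) = 0.47267 N/mm
δ = F/k = 18.1 / 0.47267 = 38.293 mm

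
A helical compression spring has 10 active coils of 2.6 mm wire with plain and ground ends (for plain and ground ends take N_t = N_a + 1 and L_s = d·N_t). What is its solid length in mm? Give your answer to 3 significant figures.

28.6 mm

plain and ground ends: N_t = N_a + 1 = 10 + 1 = 11
L_s = d·N_t = 2.6 × 11 = 28.6 mm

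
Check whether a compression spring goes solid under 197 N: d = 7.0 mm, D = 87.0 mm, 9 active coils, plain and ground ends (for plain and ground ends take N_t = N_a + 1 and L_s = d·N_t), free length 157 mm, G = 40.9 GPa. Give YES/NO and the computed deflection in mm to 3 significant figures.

k = Gd⁴/(8D³N_a) = (40.9×10³)(7.0⁴)/(8·87.0³·9) = 2.0712 N/mm
N_t = 10; L_s = 7.0·10 = 70 mm; δ_solid = L₀ − L_s = 157 − 70 = 87 mm
δ = F/k = 197/2.0712 = 95.113 mm
δ ≥ δ_solid → spring goes solid

YES, δ = 95.1 mm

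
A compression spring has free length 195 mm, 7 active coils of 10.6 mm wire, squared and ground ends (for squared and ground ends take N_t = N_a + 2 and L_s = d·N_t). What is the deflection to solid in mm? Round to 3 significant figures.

99.6 mm

N_t = 9; L_s = 10.6·9 = 95.4 mm
δ_solid = L₀ − L_s = 195 − 95.4 = 99.6 mm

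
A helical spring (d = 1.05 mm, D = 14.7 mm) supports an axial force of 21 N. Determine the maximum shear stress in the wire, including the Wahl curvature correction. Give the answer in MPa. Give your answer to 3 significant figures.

Spring index C = D/d = 14.7/1.05 = 14.0000
K_W = (4C−1)/(4C−4) + 0.615/C = 55.000/52.000 + 0.0439 = 1.1016
τ₀ = 8FD/(πd³) = 8·21·14.7/(π·1.05³) = 2469.6/3.6368 = 679.06 MPa
τ_max = K·τ₀ = 1.1016 × 679.06 = 748.07 MPa

748 MPa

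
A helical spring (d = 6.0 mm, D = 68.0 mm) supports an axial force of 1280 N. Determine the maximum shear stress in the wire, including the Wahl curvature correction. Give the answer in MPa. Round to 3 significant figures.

1160 MPa

Spring index C = D/d = 68.0/6.0 = 11.3333
K_W = (4C−1)/(4C−4) + 0.615/C = 44.333/41.333 + 0.0543 = 1.1268
τ₀ = 8FD/(πd³) = 8·1280·68.0/(π·6.0³) = 696320/678.58 = 1026.1 MPa
τ_max = K·τ₀ = 1.1268 × 1026.1 = 1156.3 MPa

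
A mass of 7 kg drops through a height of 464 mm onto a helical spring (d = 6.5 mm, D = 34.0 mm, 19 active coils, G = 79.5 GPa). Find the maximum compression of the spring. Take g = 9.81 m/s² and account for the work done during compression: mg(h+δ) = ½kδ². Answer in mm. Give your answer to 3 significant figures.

54.8 mm

k = Gd⁴/(8D³N_a) = (79.5×10³)(6.5⁴)/(8·34.0³·19) = 23.754 N/mm
W = mg = 7 × 9.81 = 68.67 N
½kδ² − Wδ − Wh = 0 → δ = (W + √(W² + 2kWh))/k
δ = (68.67 + √(4715.6 + 1.51375e+06))/23.754 = (68.67 + 1232.3)/23.754 = 54.766 mm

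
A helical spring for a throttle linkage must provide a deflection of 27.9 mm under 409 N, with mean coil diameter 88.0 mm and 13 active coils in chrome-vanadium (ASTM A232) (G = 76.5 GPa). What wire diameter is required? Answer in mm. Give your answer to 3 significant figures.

10.8 mm

Required rate k = F/δ = 409/27.9 = 14.659 N/mm
d = (8D³N_a·k / G)^(1/4) = (8·88.0³·13·14.659 / (76.5×10³))^0.25
  = (13581)^0.25 = 10.7953 mm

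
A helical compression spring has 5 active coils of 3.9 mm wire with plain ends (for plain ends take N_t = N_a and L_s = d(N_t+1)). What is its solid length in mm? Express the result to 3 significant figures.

23.4 mm

plain ends: N_t = N_a = 5
L_s = d·(N_t+1) = 3.9 × 6 = 23.4 mm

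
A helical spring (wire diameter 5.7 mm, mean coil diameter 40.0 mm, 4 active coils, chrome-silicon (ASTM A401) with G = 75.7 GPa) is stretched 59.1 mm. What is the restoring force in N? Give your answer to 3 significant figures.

k = Gd⁴/(8D³N_a) = (75.7×10³)(5.7⁴)/(8·40.0³·4) = 39.018 N/mm
F = k·δ = 39.018 × 59.1 = 2306 N

2310 N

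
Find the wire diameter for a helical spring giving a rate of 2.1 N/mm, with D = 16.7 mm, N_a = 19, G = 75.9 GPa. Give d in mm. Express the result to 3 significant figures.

2.10 mm

d = (8D³N_a·k / G)^(1/4) = (8·16.7³·19·2.1 / (75.9×10³))^0.25
  = (19.587)^0.25 = 2.1037 mm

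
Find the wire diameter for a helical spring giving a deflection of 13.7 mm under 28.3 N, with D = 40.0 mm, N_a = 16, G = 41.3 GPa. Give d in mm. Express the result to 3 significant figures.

Required rate k = F/δ = 28.3/13.7 = 2.0657 N/mm
d = (8D³N_a·k / G)^(1/4) = (8·40.0³·16·2.0657 / (41.3×10³))^0.25
  = (409.74)^0.25 = 4.4991 mm

4.50 mm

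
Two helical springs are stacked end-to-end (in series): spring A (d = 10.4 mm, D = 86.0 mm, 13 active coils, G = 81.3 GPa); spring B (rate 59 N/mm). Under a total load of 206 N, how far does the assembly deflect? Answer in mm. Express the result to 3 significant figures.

17.8 mm

k_A = Gd⁴/(8D³N_a) = (81.3×10³)(10.4⁴)/(8·86.0³·13) = 14.378 N/mm
Series: 1/k_eq = 1/14.378 + 1/59 = 0.0865; k_eq = 11.561 N/mm
δ = F/k_eq = 206/11.561 = 17.819 mm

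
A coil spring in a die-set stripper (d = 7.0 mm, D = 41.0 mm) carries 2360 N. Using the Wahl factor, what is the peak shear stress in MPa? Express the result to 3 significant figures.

905 MPa

Spring index C = D/d = 41.0/7.0 = 5.8571
K_W = (4C−1)/(4C−4) + 0.615/C = 22.429/19.429 + 0.1050 = 1.2594
τ₀ = 8FD/(πd³) = 8·2360·41.0/(π·7.0³) = 774080/1077.6 = 718.36 MPa
τ_max = K·τ₀ = 1.2594 × 718.36 = 904.71 MPa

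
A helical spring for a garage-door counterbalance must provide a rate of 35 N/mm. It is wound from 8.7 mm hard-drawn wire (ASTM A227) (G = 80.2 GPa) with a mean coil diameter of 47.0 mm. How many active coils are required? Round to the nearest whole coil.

16

N_a = Gd⁴/(8D³k) = (80.2×10³ × 8.7⁴)/(8 × 47.0³ × 35)
    = 4.59464e+08 / 2.90704e+07 = 15.81 → 16 coils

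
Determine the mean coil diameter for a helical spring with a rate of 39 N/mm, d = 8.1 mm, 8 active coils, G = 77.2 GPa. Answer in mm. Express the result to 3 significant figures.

D = (Gd⁴/(8N_a·k))^(1/3) = (77.2×10³·8.1⁴/(8·8·39))^(1/3)
  = (133141)^(1/3) = 51.0628 mm

51.1 mm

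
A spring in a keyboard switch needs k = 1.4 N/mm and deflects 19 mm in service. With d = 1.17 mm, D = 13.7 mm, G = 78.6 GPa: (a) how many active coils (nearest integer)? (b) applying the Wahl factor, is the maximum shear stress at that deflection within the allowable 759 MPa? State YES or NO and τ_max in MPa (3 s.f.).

(a) 5 coils; (b) YES, τ_max = 665 MPa

N_a = Gd⁴/(8D³k) = (78.6×10³)(1.17⁴)/(8·13.7³·1.4) = 5.114 → N_a = 5
Actual rate k = Gd⁴/(8D³·5) = 1.432 N/mm
Working load F = kδ = 1.432·19 = 27.208 N
C = 13.7/1.17 = 11.7094; K_W = (4C−1)/(4C−4)+0.615/C = 1.1226
τ_max = K_W·8FD/(πd³) = 1.1226·592.65 = 665.29 MPa
τ_max ≤ 759 MPa → acceptable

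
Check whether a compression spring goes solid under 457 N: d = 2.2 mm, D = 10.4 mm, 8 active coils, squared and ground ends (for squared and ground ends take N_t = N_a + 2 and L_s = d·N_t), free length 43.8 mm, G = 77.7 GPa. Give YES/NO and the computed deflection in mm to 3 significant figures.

k = Gd⁴/(8D³N_a) = (77.7×10³)(2.2⁴)/(8·10.4³·8) = 25.283 N/mm
N_t = 10; L_s = 2.2·10 = 22 mm; δ_solid = L₀ − L_s = 43.8 − 22 = 21.8 mm
δ = F/k = 457/25.283 = 18.075 mm
δ < δ_solid → spring does not go solid

NO, δ = 18.1 mm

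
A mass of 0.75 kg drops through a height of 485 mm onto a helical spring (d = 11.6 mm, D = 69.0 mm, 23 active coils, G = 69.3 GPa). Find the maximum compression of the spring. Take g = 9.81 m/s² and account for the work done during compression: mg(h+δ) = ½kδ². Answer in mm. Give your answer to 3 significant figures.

18.9 mm

k = Gd⁴/(8D³N_a) = (69.3×10³)(11.6⁴)/(8·69.0³·23) = 20.759 N/mm
W = mg = 0.75 × 9.81 = 7.3575 N
½kδ² − Wδ − Wh = 0 → δ = (W + √(W² + 2kWh))/k
δ = (7.3575 + √(54.133 + 148150))/20.759 = (7.3575 + 384.97)/20.759 = 18.9 mm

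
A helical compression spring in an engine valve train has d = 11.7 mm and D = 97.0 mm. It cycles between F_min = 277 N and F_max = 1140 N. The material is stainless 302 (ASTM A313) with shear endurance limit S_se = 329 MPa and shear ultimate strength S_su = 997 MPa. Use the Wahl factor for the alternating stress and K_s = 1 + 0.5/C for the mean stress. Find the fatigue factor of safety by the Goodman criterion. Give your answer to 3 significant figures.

C = D/d = 97.0/11.7 = 8.2906; K_W = (4C−1)/(4C−4)+0.615/C = 1.1771; K_s = 1+0.5/C = 1.0603
F_a = (F_max−F_min)/2 = 431.5 N; F_m = (F_max+F_min)/2 = 708.5 N
τ_a = K_W·8F_aD/(πd³) = 1.1771 × 66.548 = 78.331 MPa
τ_m = K_s·8F_mD/(πd³) = 1.0603 × 109.27 = 115.86 MPa
Goodman: 1/n_f = τ_a/S_se + τ_m/S_su = 78.331/329 + 115.86/997 = 0.23809 + 0.11621 = 0.35429
n_f = 1/0.35429 = 2.823

2.82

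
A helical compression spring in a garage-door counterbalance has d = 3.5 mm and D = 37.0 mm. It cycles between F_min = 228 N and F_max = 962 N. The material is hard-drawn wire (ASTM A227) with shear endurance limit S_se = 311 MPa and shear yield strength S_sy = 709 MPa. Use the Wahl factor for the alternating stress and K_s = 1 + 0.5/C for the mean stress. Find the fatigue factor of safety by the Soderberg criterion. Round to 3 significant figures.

0.205

C = D/d = 37.0/3.5 = 10.5714; K_W = (4C−1)/(4C−4)+0.615/C = 1.1365; K_s = 1+0.5/C = 1.0473
F_a = (F_max−F_min)/2 = 367 N; F_m = (F_max+F_min)/2 = 595 N
τ_a = K_W·8F_aD/(πd³) = 1.1365 × 806.5 = 916.61 MPa
τ_m = K_s·8F_mD/(πd³) = 1.0473 × 1307.5 = 1369.4 MPa
Soderberg: 1/n_f = τ_a/S_se + τ_m/S_sy = 916.61/311 + 1369.4/709 = 2.94731 + 1.93143 = 4.8787
n_f = 1/4.8787 = 0.205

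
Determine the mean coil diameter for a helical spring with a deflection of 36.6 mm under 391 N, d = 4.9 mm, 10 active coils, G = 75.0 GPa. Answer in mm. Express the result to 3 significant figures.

37.0 mm

Required rate k = F/δ = 391/36.6 = 10.683 N/mm
D = (Gd⁴/(8N_a·k))^(1/3) = (75.0×10³·4.9⁴/(8·10·10.683))^(1/3)
  = (50589.4)^(1/3) = 36.9845 mm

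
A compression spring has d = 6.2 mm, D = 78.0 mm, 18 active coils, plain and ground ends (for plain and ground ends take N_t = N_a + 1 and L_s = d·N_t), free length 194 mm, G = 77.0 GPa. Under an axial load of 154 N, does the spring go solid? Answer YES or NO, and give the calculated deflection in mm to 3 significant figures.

k = Gd⁴/(8D³N_a) = (77.0×10³)(6.2⁴)/(8·78.0³·18) = 1.665 N/mm
N_t = 19; L_s = 6.2·19 = 117.8 mm; δ_solid = L₀ − L_s = 194 − 117.8 = 76.2 mm
δ = F/k = 154/1.665 = 92.493 mm
δ ≥ δ_solid → spring goes solid

YES, δ = 92.5 mm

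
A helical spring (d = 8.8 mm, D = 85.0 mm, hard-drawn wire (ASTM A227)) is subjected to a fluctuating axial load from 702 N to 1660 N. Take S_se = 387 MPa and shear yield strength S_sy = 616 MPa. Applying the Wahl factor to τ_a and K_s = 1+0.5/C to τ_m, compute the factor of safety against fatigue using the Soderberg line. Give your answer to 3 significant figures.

0.915

C = D/d = 85.0/8.8 = 9.6591; K_W = (4C−1)/(4C−4)+0.615/C = 1.1503; K_s = 1+0.5/C = 1.0518
F_a = (F_max−F_min)/2 = 479 N; F_m = (F_max+F_min)/2 = 1181 N
τ_a = K_W·8F_aD/(πd³) = 1.1503 × 152.14 = 175.01 MPa
τ_m = K_s·8F_mD/(πd³) = 1.0518 × 375.11 = 394.53 MPa
Soderberg: 1/n_f = τ_a/S_se + τ_m/S_sy = 175.01/387 + 394.53/616 = 0.45221 + 0.64047 = 1.0927
n_f = 1/1.0927 = 0.9152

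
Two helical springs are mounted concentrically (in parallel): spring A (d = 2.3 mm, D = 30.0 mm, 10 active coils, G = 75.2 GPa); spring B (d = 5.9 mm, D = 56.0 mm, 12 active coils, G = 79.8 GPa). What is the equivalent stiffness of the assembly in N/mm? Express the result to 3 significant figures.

6.71 N/mm

k_A = Gd⁴/(8D³N_a) = (75.2×10³)(2.3⁴)/(8·30.0³·10) = 0.97426 N/mm
k_B = Gd⁴/(8D³N_a) = (79.8×10³)(5.9⁴)/(8·56.0³·12) = 5.7356 N/mm
Parallel: k_eq = 0.97426 + 5.7356 = 6.7098 N/mm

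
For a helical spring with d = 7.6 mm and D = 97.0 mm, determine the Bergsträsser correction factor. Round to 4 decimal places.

C = D/d = 97.0/7.6 = 12.7632
K_B = (4C+2)/(4C−3) = 53.053/48.053 = 1.1041

1.1041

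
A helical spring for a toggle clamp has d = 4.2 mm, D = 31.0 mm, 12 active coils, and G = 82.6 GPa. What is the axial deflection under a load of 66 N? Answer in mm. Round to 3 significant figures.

7.34 mm

k = Gd⁴/(8D³N_a) = (82.6×10³)(4.2⁴)/(8·31.0³·12) = 8.9871 N/mm
δ = F/k = 66 / 8.9871 = 7.3438 mm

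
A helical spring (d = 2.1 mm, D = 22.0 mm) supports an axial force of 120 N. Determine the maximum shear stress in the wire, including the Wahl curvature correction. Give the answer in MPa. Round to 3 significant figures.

826 MPa

Spring index C = D/d = 22.0/2.1 = 10.4762
K_W = (4C−1)/(4C−4) + 0.615/C = 40.905/37.905 + 0.0587 = 1.1379
τ₀ = 8FD/(πd³) = 8·120·22.0/(π·2.1³) = 21120/29.094 = 725.92 MPa
τ_max = K·τ₀ = 1.1379 × 725.92 = 825.98 MPa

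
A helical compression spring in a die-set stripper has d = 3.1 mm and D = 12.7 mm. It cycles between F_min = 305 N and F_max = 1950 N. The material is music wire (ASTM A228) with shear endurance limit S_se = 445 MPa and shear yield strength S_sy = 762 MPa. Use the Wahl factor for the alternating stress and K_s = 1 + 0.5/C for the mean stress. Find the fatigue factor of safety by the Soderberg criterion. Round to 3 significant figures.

0.218

C = D/d = 12.7/3.1 = 4.0968; K_W = (4C−1)/(4C−4)+0.615/C = 1.3923; K_s = 1+0.5/C = 1.1220
F_a = (F_max−F_min)/2 = 822.5 N; F_m = (F_max+F_min)/2 = 1127.5 N
τ_a = K_W·8F_aD/(πd³) = 1.3923 × 892.88 = 1243.2 MPa
τ_m = K_s·8F_mD/(πd³) = 1.1220 × 1224 = 1373.4 MPa
Soderberg: 1/n_f = τ_a/S_se + τ_m/S_sy = 1243.2/445 + 1373.4/762 = 2.79363 + 1.80232 = 4.596
n_f = 1/4.596 = 0.2176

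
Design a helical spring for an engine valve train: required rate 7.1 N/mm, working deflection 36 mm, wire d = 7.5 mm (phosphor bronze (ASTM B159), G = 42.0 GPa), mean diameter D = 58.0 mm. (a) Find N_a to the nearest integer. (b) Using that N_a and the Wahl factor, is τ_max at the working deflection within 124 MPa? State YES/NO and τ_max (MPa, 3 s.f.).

N_a = Gd⁴/(8D³k) = (42.0×10³)(7.5⁴)/(8·58.0³·7.1) = 11.99 → N_a = 12
Actual rate k = Gd⁴/(8D³·12) = 7.0948 N/mm
Working load F = kδ = 7.0948·36 = 255.41 N
C = 58.0/7.5 = 7.7333; K_W = (4C−1)/(4C−4)+0.615/C = 1.1909
τ_max = K_W·8FD/(πd³) = 1.1909·89.418 = 106.49 MPa
τ_max ≤ 124 MPa → acceptable

(a) 12 coils; (b) YES, τ_max = 106 MPa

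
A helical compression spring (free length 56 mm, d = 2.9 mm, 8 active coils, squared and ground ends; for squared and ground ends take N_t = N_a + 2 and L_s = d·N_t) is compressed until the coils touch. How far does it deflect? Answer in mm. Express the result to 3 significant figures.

27.0 mm

N_t = 10; L_s = 2.9·10 = 29 mm
δ_solid = L₀ − L_s = 56 − 29 = 27 mm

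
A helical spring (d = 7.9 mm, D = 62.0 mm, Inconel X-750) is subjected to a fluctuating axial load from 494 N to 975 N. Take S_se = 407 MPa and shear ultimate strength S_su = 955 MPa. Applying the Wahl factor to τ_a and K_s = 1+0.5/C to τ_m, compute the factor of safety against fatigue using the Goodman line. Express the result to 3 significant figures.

C = D/d = 62.0/7.9 = 7.8481; K_W = (4C−1)/(4C−4)+0.615/C = 1.1879; K_s = 1+0.5/C = 1.0637
F_a = (F_max−F_min)/2 = 240.5 N; F_m = (F_max+F_min)/2 = 734.5 N
τ_a = K_W·8F_aD/(πd³) = 1.1879 × 77.013 = 91.483 MPa
τ_m = K_s·8F_mD/(πd³) = 1.0637 × 235.2 = 250.19 MPa
Goodman: 1/n_f = τ_a/S_se + τ_m/S_su = 91.483/407 + 250.19/955 = 0.22477 + 0.26198 = 0.48675
n_f = 1/0.48675 = 2.054

2.05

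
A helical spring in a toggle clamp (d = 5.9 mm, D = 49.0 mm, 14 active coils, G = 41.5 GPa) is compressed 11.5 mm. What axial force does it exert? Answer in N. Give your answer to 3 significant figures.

43.9 N

k = Gd⁴/(8D³N_a) = (41.5×10³)(5.9⁴)/(8·49.0³·14) = 3.8164 N/mm
F = k·δ = 3.8164 × 11.5 = 43.888 N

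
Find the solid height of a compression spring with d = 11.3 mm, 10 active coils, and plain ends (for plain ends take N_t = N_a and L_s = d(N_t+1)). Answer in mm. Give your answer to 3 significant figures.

124 mm

plain ends: N_t = N_a = 10
L_s = d·(N_t+1) = 11.3 × 11 = 124.3 mm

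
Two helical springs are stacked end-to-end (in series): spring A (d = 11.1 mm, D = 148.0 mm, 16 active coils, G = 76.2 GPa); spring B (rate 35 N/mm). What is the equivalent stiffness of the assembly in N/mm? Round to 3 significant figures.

k_A = Gd⁴/(8D³N_a) = (76.2×10³)(11.1⁴)/(8·148.0³·16) = 2.7877 N/mm
Series: 1/k_eq = 1/2.7877 + 1/35 = 0.38729; k_eq = 2.5821 N/mm

2.58 N/mm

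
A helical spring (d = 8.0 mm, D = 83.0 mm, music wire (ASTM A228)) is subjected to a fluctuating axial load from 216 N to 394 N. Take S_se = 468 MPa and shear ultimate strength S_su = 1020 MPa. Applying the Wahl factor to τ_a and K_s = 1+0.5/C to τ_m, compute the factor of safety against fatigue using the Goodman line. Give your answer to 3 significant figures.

4.57

C = D/d = 83.0/8.0 = 10.3750; K_W = (4C−1)/(4C−4)+0.615/C = 1.1393; K_s = 1+0.5/C = 1.0482
F_a = (F_max−F_min)/2 = 89 N; F_m = (F_max+F_min)/2 = 305 N
τ_a = K_W·8F_aD/(πd³) = 1.1393 × 36.74 = 41.857 MPa
τ_m = K_s·8F_mD/(πd³) = 1.0482 × 125.91 = 131.97 MPa
Goodman: 1/n_f = τ_a/S_se + τ_m/S_su = 41.857/468 + 131.97/1020 = 0.08944 + 0.12939 = 0.21882
n_f = 1/0.21882 = 4.57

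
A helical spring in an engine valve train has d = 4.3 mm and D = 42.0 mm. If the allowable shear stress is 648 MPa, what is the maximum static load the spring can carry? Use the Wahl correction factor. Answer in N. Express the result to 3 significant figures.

419 N

C = D/d = 42.0/4.3 = 9.7674
K_W = (4C−1)/(4C−4) + 0.615/C = 38.070/35.070 + 0.0630 = 1.1485
τ_max = K·8FD/(πd³) → F_max = τ_allow·πd³/(8DK)
F_max = 648·π·4.3³/(8·42.0·1.1485) = 1.6186e+05/385.9 = 419.43 N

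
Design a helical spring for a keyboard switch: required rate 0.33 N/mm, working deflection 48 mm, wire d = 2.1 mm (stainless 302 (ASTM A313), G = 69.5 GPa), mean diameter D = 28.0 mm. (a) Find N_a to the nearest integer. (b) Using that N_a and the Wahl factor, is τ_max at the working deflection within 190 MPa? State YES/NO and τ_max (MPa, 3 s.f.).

(a) 23 coils; (b) YES, τ_max = 137 MPa

N_a = Gd⁴/(8D³k) = (69.5×10³)(2.1⁴)/(8·28.0³·0.33) = 23.32 → N_a = 23
Actual rate k = Gd⁴/(8D³·23) = 0.33463 N/mm
Working load F = kδ = 0.33463·48 = 16.062 N
C = 28.0/2.1 = 13.3333; K_W = (4C−1)/(4C−4)+0.615/C = 1.1069
τ_max = K_W·8FD/(πd³) = 1.1069·123.67 = 136.89 MPa
τ_max ≤ 190 MPa → acceptable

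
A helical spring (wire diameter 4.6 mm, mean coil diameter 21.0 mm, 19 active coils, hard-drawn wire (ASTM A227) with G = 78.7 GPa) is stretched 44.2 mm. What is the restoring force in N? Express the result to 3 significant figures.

1110 N

k = Gd⁴/(8D³N_a) = (78.7×10³)(4.6⁴)/(8·21.0³·19) = 25.033 N/mm
F = k·δ = 25.033 × 44.2 = 1106.4 N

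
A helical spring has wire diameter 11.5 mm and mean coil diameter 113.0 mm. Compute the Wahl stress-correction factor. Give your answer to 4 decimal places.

1.1476

C = D/d = 113.0/11.5 = 9.8261
K_W = (4C−1)/(4C−4) + 0.615/C = 38.304/35.304 + 0.0626 = 1.1476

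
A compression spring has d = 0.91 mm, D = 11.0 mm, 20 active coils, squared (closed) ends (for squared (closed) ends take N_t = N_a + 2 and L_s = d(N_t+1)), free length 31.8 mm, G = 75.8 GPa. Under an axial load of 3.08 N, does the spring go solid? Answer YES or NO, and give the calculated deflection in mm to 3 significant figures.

YES, δ = 12.6 mm

k = Gd⁴/(8D³N_a) = (75.8×10³)(0.91⁴)/(8·11.0³·20) = 0.24408 N/mm
N_t = 22; L_s = 0.91·23 = 20.93 mm; δ_solid = L₀ − L_s = 31.8 − 20.93 = 10.87 mm
δ = F/k = 3.08/0.24408 = 12.619 mm
δ ≥ δ_solid → spring goes solid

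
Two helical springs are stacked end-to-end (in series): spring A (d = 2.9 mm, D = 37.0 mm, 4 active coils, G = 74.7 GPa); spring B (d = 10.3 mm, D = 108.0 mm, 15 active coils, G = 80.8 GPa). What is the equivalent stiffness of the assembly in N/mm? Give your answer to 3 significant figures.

2.11 N/mm

k_A = Gd⁴/(8D³N_a) = (74.7×10³)(2.9⁴)/(8·37.0³·4) = 3.2595 N/mm
k_B = Gd⁴/(8D³N_a) = (80.8×10³)(10.3⁴)/(8·108.0³·15) = 6.016 N/mm
Series: 1/k_eq = 1/3.2595 + 1/6.016 = 0.47301; k_eq = 2.1141 N/mm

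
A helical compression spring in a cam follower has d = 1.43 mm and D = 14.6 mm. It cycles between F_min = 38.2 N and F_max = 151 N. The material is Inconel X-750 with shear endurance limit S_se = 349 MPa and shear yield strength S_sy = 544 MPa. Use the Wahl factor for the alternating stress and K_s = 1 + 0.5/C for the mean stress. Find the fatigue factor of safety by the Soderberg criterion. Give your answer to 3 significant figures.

C = D/d = 14.6/1.43 = 10.2098; K_W = (4C−1)/(4C−4)+0.615/C = 1.1417; K_s = 1+0.5/C = 1.0490
F_a = (F_max−F_min)/2 = 56.4 N; F_m = (F_max+F_min)/2 = 94.6 N
τ_a = K_W·8F_aD/(πd³) = 1.1417 × 717.07 = 818.66 MPa
τ_m = K_s·8F_mD/(πd³) = 1.0490 × 1202.8 = 1261.7 MPa
Soderberg: 1/n_f = τ_a/S_se + τ_m/S_sy = 818.66/349 + 1261.7/544 = 2.34574 + 2.31922 = 4.665
n_f = 1/4.665 = 0.2144

0.214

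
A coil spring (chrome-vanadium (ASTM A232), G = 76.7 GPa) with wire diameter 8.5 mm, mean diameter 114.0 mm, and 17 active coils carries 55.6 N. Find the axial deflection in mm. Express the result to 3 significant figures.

28.0 mm

k = Gd⁴/(8D³N_a) = (76.7×10³)(8.5⁴)/(8·114.0³·17) = 1.9871 N/mm
δ = F/k = 55.6 / 1.9871 = 27.981 mm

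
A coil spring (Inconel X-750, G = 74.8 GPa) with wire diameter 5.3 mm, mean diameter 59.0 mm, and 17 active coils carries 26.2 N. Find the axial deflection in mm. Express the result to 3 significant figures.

12.4 mm

k = Gd⁴/(8D³N_a) = (74.8×10³)(5.3⁴)/(8·59.0³·17) = 2.1131 N/mm
δ = F/k = 26.2 / 2.1131 = 12.399 mm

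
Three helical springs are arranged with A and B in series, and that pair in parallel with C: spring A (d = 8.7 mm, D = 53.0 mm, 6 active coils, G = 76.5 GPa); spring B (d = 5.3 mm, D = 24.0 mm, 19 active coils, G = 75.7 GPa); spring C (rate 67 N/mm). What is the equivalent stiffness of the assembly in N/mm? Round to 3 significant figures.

86.4 N/mm

k_A = Gd⁴/(8D³N_a) = (76.5×10³)(8.7⁴)/(8·53.0³·6) = 61.33 N/mm
k_B = Gd⁴/(8D³N_a) = (75.7×10³)(5.3⁴)/(8·24.0³·19) = 28.426 N/mm
Springs A,B series: k_AB = 1/(1/61.33+1/28.426) = 19.424 N/mm; parallel with C: k_eq = 19.424+67 = 86.424 N/mm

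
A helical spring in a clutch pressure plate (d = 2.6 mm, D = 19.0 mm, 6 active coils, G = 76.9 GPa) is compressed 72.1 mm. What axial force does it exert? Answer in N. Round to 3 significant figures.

k = Gd⁴/(8D³N_a) = (76.9×10³)(2.6⁴)/(8·19.0³·6) = 10.674 N/mm
F = k·δ = 10.674 × 72.1 = 769.58 N

770 N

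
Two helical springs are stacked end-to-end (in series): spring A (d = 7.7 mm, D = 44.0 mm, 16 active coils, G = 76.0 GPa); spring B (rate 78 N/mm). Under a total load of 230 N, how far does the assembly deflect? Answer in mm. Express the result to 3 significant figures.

12.3 mm

k_A = Gd⁴/(8D³N_a) = (76.0×10³)(7.7⁴)/(8·44.0³·16) = 24.502 N/mm
Series: 1/k_eq = 1/24.502 + 1/78 = 0.053633; k_eq = 18.645 N/mm
δ = F/k_eq = 230/18.645 = 12.336 mm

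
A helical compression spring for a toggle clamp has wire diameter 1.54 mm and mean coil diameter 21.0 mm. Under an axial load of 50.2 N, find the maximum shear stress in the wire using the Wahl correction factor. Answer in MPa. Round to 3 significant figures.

Spring index C = D/d = 21.0/1.54 = 13.6364
K_W = (4C−1)/(4C−4) + 0.615/C = 53.545/50.545 + 0.0451 = 1.1045
τ₀ = 8FD/(πd³) = 8·50.2·21.0/(π·1.54³) = 8433.6/11.474 = 735.02 MPa
τ_max = K·τ₀ = 1.1045 × 735.02 = 811.8 MPa

812 MPa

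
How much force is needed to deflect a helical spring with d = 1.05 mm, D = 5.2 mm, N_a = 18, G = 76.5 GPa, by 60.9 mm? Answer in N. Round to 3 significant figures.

k = Gd⁴/(8D³N_a) = (76.5×10³)(1.05⁴)/(8·5.2³·18) = 4.5925 N/mm
F = k·δ = 4.5925 × 60.9 = 279.68 N

280 N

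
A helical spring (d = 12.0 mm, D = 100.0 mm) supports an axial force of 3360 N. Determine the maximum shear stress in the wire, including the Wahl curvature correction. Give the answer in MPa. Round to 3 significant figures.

Spring index C = D/d = 100.0/12.0 = 8.3333
K_W = (4C−1)/(4C−4) + 0.615/C = 32.333/29.333 + 0.0738 = 1.1761
τ₀ = 8FD/(πd³) = 8·3360·100.0/(π·12.0³) = 2.688e+06/5428.7 = 495.15 MPa
τ_max = K·τ₀ = 1.1761 × 495.15 = 582.33 MPa

582 MPa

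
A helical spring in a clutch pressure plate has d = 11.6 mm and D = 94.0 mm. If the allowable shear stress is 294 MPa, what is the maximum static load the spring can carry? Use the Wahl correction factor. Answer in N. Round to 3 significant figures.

1620 N

C = D/d = 94.0/11.6 = 8.1034
K_W = (4C−1)/(4C−4) + 0.615/C = 31.414/28.414 + 0.0759 = 1.1815
τ_max = K·8FD/(πd³) → F_max = τ_allow·πd³/(8DK)
F_max = 294·π·11.6³/(8·94.0·1.1815) = 1.4417e+06/888.47 = 1622.7 N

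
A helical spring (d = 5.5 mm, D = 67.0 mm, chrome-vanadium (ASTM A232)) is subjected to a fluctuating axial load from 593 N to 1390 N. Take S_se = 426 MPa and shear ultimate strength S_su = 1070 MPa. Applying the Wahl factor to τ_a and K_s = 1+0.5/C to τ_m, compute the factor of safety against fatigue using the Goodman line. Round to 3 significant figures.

C = D/d = 67.0/5.5 = 12.1818; K_W = (4C−1)/(4C−4)+0.615/C = 1.1176; K_s = 1+0.5/C = 1.0410
F_a = (F_max−F_min)/2 = 398.5 N; F_m = (F_max+F_min)/2 = 991.5 N
τ_a = K_W·8F_aD/(πd³) = 1.1176 × 408.65 = 456.69 MPa
τ_m = K_s·8F_mD/(πd³) = 1.0410 × 1016.8 = 1058.5 MPa
Goodman: 1/n_f = τ_a/S_se + τ_m/S_su = 456.69/426 + 1058.5/1070 = 1.07205 + 0.98925 = 2.0613
n_f = 1/2.0613 = 0.4851

0.485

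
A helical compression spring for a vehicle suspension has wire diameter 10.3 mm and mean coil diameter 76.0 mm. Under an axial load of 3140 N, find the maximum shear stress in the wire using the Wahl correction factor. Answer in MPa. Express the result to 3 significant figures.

Spring index C = D/d = 76.0/10.3 = 7.3786
K_W = (4C−1)/(4C−4) + 0.615/C = 28.515/25.515 + 0.0833 = 1.2009
τ₀ = 8FD/(πd³) = 8·3140·76.0/(π·10.3³) = 1.90912e+06/3432.9 = 556.12 MPa
τ_max = K·τ₀ = 1.2009 × 556.12 = 667.87 MPa

668 MPa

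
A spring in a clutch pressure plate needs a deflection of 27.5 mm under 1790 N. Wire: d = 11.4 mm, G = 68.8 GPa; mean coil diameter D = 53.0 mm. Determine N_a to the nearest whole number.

15

Required rate k = F/δ = 1790/27.5 = 65.091 N/mm
N_a = Gd⁴/(8D³k) = (68.8×10³ × 11.4⁴)/(8 × 53.0³ × 65.091)
    = 1.162e+09 / 7.75243e+07 = 14.99 → 15 coils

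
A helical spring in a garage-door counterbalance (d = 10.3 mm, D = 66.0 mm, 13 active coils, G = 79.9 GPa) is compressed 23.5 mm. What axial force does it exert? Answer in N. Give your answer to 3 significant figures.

k = Gd⁴/(8D³N_a) = (79.9×10³)(10.3⁴)/(8·66.0³·13) = 30.077 N/mm
F = k·δ = 30.077 × 23.5 = 706.8 N

707 N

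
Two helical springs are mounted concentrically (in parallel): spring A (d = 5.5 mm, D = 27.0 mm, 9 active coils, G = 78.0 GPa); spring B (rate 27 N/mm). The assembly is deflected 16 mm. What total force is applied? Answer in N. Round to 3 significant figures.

k_A = Gd⁴/(8D³N_a) = (78.0×10³)(5.5⁴)/(8·27.0³·9) = 50.364 N/mm
Parallel: k_eq = 50.364 + 27 = 77.364 N/mm
F = k_eq·δ = 77.364·16 = 1237.8 N

1240 N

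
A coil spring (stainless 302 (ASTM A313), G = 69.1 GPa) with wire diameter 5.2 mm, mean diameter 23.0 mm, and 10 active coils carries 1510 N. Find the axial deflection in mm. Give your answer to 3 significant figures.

k = Gd⁴/(8D³N_a) = (69.1×10³)(5.2⁴)/(8·23.0³·10) = 51.906 N/mm
δ = F/k = 1510 / 51.906 = 29.091 mm

29.1 mm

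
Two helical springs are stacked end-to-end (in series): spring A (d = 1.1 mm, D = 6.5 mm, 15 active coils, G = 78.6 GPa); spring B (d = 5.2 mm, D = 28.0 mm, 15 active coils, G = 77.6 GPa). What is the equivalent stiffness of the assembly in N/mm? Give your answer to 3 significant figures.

3.00 N/mm

k_A = Gd⁴/(8D³N_a) = (78.6×10³)(1.1⁴)/(8·6.5³·15) = 3.492 N/mm
k_B = Gd⁴/(8D³N_a) = (77.6×10³)(5.2⁴)/(8·28.0³·15) = 21.539 N/mm
Series: 1/k_eq = 1/3.492 + 1/21.539 = 0.3328; k_eq = 3.0048 N/mm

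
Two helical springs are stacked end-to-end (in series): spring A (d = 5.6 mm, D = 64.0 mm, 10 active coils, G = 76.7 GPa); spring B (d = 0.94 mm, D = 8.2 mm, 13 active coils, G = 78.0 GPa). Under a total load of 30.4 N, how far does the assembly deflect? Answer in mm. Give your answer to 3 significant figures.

k_A = Gd⁴/(8D³N_a) = (76.7×10³)(5.6⁴)/(8·64.0³·10) = 3.5968 N/mm
k_B = Gd⁴/(8D³N_a) = (78.0×10³)(0.94⁴)/(8·8.2³·13) = 1.062 N/mm
Series: 1/k_eq = 1/3.5968 + 1/1.062 = 1.2196; k_eq = 0.81992 N/mm
δ = F/k_eq = 30.4/0.81992 = 37.077 mm

37.1 mm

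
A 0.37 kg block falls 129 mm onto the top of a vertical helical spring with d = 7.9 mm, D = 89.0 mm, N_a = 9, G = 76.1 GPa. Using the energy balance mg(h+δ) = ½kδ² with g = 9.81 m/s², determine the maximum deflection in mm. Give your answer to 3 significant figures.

k = Gd⁴/(8D³N_a) = (76.1×10³)(7.9⁴)/(8·89.0³·9) = 5.8397 N/mm
W = mg = 0.37 × 9.81 = 3.6297 N
½kδ² − Wδ − Wh = 0 → δ = (W + √(W² + 2kWh))/k
δ = (3.6297 + √(13.175 + 5468.66))/5.8397 = (3.6297 + 74.039)/5.8397 = 13.3 mm

13.3 mm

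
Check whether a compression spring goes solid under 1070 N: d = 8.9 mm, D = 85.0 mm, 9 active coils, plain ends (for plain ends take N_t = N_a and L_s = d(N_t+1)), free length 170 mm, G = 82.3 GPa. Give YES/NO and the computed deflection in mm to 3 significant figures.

YES, δ = 91.6 mm

k = Gd⁴/(8D³N_a) = (82.3×10³)(8.9⁴)/(8·85.0³·9) = 11.678 N/mm
N_t = 9; L_s = 8.9·10 = 89 mm; δ_solid = L₀ − L_s = 170 − 89 = 81 mm
δ = F/k = 1070/11.678 = 91.625 mm
δ ≥ δ_solid → spring goes solid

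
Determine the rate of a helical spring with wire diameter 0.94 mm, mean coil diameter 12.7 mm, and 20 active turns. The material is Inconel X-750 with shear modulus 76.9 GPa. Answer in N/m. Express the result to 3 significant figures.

k = Gd⁴/(8D³N_a) = (76.9×10³ × 0.94⁴) / (8 × 12.7³ × 20)
  = 60039.6 / 327741 = 0.18319 N/mm = 183.19 N/m

183 N/m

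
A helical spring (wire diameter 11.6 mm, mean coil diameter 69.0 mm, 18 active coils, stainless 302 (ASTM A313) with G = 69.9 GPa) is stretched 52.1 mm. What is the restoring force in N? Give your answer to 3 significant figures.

k = Gd⁴/(8D³N_a) = (69.9×10³)(11.6⁴)/(8·69.0³·18) = 26.755 N/mm
F = k·δ = 26.755 × 52.1 = 1393.9 N

1390 N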